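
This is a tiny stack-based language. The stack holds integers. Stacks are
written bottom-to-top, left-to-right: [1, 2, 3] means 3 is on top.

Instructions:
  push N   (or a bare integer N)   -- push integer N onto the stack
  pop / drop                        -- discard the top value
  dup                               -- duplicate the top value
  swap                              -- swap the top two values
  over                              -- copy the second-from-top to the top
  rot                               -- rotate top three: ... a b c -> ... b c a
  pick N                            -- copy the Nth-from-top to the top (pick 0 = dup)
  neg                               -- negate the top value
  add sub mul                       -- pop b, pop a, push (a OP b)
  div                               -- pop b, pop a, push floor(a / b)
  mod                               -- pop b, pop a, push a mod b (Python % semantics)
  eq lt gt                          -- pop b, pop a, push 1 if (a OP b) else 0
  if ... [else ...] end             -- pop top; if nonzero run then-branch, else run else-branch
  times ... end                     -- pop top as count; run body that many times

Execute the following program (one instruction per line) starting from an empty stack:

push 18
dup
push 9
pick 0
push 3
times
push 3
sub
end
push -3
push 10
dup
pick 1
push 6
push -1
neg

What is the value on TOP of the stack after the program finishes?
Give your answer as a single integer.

After 'push 18': [18]
After 'dup': [18, 18]
After 'push 9': [18, 18, 9]
After 'pick 0': [18, 18, 9, 9]
After 'push 3': [18, 18, 9, 9, 3]
After 'times': [18, 18, 9, 9]
After 'push 3': [18, 18, 9, 9, 3]
After 'sub': [18, 18, 9, 6]
After 'push 3': [18, 18, 9, 6, 3]
After 'sub': [18, 18, 9, 3]
After 'push 3': [18, 18, 9, 3, 3]
After 'sub': [18, 18, 9, 0]
After 'push -3': [18, 18, 9, 0, -3]
After 'push 10': [18, 18, 9, 0, -3, 10]
After 'dup': [18, 18, 9, 0, -3, 10, 10]
After 'pick 1': [18, 18, 9, 0, -3, 10, 10, 10]
After 'push 6': [18, 18, 9, 0, -3, 10, 10, 10, 6]
After 'push -1': [18, 18, 9, 0, -3, 10, 10, 10, 6, -1]
After 'neg': [18, 18, 9, 0, -3, 10, 10, 10, 6, 1]

Answer: 1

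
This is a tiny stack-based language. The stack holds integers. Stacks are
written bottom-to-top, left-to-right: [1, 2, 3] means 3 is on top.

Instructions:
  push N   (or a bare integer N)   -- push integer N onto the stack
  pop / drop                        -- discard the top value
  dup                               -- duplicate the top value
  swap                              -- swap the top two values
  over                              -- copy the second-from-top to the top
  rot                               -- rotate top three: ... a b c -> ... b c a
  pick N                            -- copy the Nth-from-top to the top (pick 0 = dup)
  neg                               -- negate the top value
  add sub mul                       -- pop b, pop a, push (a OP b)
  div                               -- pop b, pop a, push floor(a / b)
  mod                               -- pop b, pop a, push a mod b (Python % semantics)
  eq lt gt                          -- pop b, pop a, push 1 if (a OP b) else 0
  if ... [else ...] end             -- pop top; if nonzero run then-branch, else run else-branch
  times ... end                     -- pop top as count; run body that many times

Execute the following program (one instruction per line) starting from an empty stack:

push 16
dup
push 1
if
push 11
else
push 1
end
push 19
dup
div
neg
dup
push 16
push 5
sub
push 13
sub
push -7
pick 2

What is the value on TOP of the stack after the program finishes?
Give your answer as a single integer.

Answer: -1

Derivation:
After 'push 16': [16]
After 'dup': [16, 16]
After 'push 1': [16, 16, 1]
After 'if': [16, 16]
After 'push 11': [16, 16, 11]
After 'push 19': [16, 16, 11, 19]
After 'dup': [16, 16, 11, 19, 19]
After 'div': [16, 16, 11, 1]
After 'neg': [16, 16, 11, -1]
After 'dup': [16, 16, 11, -1, -1]
After 'push 16': [16, 16, 11, -1, -1, 16]
After 'push 5': [16, 16, 11, -1, -1, 16, 5]
After 'sub': [16, 16, 11, -1, -1, 11]
After 'push 13': [16, 16, 11, -1, -1, 11, 13]
After 'sub': [16, 16, 11, -1, -1, -2]
After 'push -7': [16, 16, 11, -1, -1, -2, -7]
After 'pick 2': [16, 16, 11, -1, -1, -2, -7, -1]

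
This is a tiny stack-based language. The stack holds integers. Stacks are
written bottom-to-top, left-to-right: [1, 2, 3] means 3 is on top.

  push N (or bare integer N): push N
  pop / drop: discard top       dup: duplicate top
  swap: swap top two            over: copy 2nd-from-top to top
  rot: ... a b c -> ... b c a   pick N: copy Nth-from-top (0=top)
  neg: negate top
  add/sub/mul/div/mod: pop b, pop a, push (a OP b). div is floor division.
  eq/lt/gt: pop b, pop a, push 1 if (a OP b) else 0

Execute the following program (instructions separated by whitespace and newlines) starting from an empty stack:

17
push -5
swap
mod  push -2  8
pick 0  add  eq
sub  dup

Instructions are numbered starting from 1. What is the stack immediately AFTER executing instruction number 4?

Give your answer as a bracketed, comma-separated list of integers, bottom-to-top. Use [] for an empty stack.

Answer: [12]

Derivation:
Step 1 ('17'): [17]
Step 2 ('push -5'): [17, -5]
Step 3 ('swap'): [-5, 17]
Step 4 ('mod'): [12]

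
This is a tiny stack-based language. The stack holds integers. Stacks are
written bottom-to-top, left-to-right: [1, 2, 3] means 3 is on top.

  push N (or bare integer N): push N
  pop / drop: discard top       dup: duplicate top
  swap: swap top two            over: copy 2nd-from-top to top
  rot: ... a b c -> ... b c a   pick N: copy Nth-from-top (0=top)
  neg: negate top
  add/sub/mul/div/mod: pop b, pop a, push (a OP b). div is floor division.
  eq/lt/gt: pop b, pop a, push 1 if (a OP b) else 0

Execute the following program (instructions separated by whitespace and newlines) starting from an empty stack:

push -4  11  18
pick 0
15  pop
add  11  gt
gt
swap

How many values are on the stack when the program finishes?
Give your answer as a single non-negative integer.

Answer: 2

Derivation:
After 'push -4': stack = [-4] (depth 1)
After 'push 11': stack = [-4, 11] (depth 2)
After 'push 18': stack = [-4, 11, 18] (depth 3)
After 'pick 0': stack = [-4, 11, 18, 18] (depth 4)
After 'push 15': stack = [-4, 11, 18, 18, 15] (depth 5)
After 'pop': stack = [-4, 11, 18, 18] (depth 4)
After 'add': stack = [-4, 11, 36] (depth 3)
After 'push 11': stack = [-4, 11, 36, 11] (depth 4)
After 'gt': stack = [-4, 11, 1] (depth 3)
After 'gt': stack = [-4, 1] (depth 2)
After 'swap': stack = [1, -4] (depth 2)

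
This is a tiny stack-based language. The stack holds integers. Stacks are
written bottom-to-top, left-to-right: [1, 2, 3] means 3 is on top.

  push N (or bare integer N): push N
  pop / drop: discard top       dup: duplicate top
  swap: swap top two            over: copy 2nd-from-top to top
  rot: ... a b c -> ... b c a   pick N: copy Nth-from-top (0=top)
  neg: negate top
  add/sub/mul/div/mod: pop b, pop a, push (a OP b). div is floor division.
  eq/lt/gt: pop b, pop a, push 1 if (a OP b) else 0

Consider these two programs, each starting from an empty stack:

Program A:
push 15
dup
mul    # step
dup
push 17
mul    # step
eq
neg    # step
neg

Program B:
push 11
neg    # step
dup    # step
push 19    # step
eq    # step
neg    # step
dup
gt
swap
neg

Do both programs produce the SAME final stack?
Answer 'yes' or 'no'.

Program A trace:
  After 'push 15': [15]
  After 'dup': [15, 15]
  After 'mul': [225]
  After 'dup': [225, 225]
  After 'push 17': [225, 225, 17]
  After 'mul': [225, 3825]
  After 'eq': [0]
  After 'neg': [0]
  After 'neg': [0]
Program A final stack: [0]

Program B trace:
  After 'push 11': [11]
  After 'neg': [-11]
  After 'dup': [-11, -11]
  After 'push 19': [-11, -11, 19]
  After 'eq': [-11, 0]
  After 'neg': [-11, 0]
  After 'dup': [-11, 0, 0]
  After 'gt': [-11, 0]
  After 'swap': [0, -11]
  After 'neg': [0, 11]
Program B final stack: [0, 11]
Same: no

Answer: no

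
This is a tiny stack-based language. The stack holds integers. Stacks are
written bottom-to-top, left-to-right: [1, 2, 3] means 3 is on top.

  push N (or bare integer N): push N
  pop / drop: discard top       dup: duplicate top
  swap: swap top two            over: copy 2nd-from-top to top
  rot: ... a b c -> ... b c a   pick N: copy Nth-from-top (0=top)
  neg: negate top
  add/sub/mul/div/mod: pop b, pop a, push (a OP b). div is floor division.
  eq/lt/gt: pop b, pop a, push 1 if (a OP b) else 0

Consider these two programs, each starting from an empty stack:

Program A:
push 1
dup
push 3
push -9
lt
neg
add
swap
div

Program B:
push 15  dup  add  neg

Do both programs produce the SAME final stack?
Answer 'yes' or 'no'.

Answer: no

Derivation:
Program A trace:
  After 'push 1': [1]
  After 'dup': [1, 1]
  After 'push 3': [1, 1, 3]
  After 'push -9': [1, 1, 3, -9]
  After 'lt': [1, 1, 0]
  After 'neg': [1, 1, 0]
  After 'add': [1, 1]
  After 'swap': [1, 1]
  After 'div': [1]
Program A final stack: [1]

Program B trace:
  After 'push 15': [15]
  After 'dup': [15, 15]
  After 'add': [30]
  After 'neg': [-30]
Program B final stack: [-30]
Same: no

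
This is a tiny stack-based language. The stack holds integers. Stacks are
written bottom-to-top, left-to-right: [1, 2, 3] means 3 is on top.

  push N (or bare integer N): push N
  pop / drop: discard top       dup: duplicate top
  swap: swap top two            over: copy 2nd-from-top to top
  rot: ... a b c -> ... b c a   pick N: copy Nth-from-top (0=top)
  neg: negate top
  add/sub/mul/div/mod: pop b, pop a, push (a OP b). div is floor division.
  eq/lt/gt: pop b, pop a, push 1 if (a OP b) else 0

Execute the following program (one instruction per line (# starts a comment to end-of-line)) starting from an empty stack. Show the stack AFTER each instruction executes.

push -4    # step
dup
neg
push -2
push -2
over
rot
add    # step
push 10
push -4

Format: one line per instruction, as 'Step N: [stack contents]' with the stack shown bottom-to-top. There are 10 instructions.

Step 1: [-4]
Step 2: [-4, -4]
Step 3: [-4, 4]
Step 4: [-4, 4, -2]
Step 5: [-4, 4, -2, -2]
Step 6: [-4, 4, -2, -2, -2]
Step 7: [-4, 4, -2, -2, -2]
Step 8: [-4, 4, -2, -4]
Step 9: [-4, 4, -2, -4, 10]
Step 10: [-4, 4, -2, -4, 10, -4]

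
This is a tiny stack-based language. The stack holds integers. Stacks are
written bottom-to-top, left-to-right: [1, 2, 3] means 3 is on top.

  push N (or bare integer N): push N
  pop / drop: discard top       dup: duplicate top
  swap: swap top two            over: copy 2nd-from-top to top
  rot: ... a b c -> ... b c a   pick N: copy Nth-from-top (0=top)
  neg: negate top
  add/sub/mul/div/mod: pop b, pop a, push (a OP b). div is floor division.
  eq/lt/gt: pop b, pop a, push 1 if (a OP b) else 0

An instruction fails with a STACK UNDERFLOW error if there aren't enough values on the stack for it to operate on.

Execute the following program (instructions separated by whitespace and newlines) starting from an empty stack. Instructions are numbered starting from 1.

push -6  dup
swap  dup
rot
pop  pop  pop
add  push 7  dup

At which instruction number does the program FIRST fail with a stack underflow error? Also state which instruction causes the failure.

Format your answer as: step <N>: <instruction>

Answer: step 9: add

Derivation:
Step 1 ('push -6'): stack = [-6], depth = 1
Step 2 ('dup'): stack = [-6, -6], depth = 2
Step 3 ('swap'): stack = [-6, -6], depth = 2
Step 4 ('dup'): stack = [-6, -6, -6], depth = 3
Step 5 ('rot'): stack = [-6, -6, -6], depth = 3
Step 6 ('pop'): stack = [-6, -6], depth = 2
Step 7 ('pop'): stack = [-6], depth = 1
Step 8 ('pop'): stack = [], depth = 0
Step 9 ('add'): needs 2 value(s) but depth is 0 — STACK UNDERFLOW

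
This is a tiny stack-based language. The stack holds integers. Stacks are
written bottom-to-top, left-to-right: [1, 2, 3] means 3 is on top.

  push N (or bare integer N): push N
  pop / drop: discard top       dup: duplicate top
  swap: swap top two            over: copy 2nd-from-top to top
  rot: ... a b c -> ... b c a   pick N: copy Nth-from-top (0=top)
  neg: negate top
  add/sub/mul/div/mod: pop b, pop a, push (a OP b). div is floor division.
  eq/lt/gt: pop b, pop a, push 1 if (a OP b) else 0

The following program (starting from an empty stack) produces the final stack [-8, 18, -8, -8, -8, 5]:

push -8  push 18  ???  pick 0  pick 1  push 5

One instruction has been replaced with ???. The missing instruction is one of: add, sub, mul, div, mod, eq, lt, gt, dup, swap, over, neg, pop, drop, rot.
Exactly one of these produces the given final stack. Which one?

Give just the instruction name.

Stack before ???: [-8, 18]
Stack after ???:  [-8, 18, -8]
The instruction that transforms [-8, 18] -> [-8, 18, -8] is: over

Answer: over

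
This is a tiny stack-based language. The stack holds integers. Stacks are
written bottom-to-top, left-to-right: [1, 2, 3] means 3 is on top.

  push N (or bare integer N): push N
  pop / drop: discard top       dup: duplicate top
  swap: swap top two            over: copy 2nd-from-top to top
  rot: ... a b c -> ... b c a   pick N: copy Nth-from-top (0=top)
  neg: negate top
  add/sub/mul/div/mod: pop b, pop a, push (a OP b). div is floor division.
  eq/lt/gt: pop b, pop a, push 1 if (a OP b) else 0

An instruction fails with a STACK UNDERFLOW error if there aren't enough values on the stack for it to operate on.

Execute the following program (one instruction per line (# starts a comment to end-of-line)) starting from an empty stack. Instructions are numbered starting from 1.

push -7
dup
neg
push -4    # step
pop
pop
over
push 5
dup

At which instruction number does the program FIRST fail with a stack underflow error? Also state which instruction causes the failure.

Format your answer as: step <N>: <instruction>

Step 1 ('push -7'): stack = [-7], depth = 1
Step 2 ('dup'): stack = [-7, -7], depth = 2
Step 3 ('neg'): stack = [-7, 7], depth = 2
Step 4 ('push -4'): stack = [-7, 7, -4], depth = 3
Step 5 ('pop'): stack = [-7, 7], depth = 2
Step 6 ('pop'): stack = [-7], depth = 1
Step 7 ('over'): needs 2 value(s) but depth is 1 — STACK UNDERFLOW

Answer: step 7: over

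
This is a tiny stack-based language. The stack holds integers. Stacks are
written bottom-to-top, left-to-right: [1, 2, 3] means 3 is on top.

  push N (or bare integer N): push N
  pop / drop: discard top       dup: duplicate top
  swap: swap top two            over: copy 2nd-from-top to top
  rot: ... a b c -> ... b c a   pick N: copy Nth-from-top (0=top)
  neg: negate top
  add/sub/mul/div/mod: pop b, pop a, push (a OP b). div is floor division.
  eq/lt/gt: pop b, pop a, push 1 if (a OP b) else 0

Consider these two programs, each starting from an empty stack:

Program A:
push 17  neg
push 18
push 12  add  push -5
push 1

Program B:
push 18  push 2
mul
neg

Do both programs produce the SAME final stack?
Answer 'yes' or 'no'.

Answer: no

Derivation:
Program A trace:
  After 'push 17': [17]
  After 'neg': [-17]
  After 'push 18': [-17, 18]
  After 'push 12': [-17, 18, 12]
  After 'add': [-17, 30]
  After 'push -5': [-17, 30, -5]
  After 'push 1': [-17, 30, -5, 1]
Program A final stack: [-17, 30, -5, 1]

Program B trace:
  After 'push 18': [18]
  After 'push 2': [18, 2]
  After 'mul': [36]
  After 'neg': [-36]
Program B final stack: [-36]
Same: no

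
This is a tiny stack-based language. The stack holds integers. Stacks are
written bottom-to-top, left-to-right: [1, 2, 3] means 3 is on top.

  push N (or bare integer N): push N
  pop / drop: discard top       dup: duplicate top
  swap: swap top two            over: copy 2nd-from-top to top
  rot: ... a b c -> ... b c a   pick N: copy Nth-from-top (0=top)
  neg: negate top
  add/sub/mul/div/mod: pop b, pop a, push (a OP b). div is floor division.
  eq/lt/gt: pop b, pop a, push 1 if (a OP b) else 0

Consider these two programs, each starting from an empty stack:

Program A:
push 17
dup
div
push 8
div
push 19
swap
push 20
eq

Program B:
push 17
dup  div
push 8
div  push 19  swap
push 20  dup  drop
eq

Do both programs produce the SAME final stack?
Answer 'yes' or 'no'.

Program A trace:
  After 'push 17': [17]
  After 'dup': [17, 17]
  After 'div': [1]
  After 'push 8': [1, 8]
  After 'div': [0]
  After 'push 19': [0, 19]
  After 'swap': [19, 0]
  After 'push 20': [19, 0, 20]
  After 'eq': [19, 0]
Program A final stack: [19, 0]

Program B trace:
  After 'push 17': [17]
  After 'dup': [17, 17]
  After 'div': [1]
  After 'push 8': [1, 8]
  After 'div': [0]
  After 'push 19': [0, 19]
  After 'swap': [19, 0]
  After 'push 20': [19, 0, 20]
  After 'dup': [19, 0, 20, 20]
  After 'drop': [19, 0, 20]
  After 'eq': [19, 0]
Program B final stack: [19, 0]
Same: yes

Answer: yes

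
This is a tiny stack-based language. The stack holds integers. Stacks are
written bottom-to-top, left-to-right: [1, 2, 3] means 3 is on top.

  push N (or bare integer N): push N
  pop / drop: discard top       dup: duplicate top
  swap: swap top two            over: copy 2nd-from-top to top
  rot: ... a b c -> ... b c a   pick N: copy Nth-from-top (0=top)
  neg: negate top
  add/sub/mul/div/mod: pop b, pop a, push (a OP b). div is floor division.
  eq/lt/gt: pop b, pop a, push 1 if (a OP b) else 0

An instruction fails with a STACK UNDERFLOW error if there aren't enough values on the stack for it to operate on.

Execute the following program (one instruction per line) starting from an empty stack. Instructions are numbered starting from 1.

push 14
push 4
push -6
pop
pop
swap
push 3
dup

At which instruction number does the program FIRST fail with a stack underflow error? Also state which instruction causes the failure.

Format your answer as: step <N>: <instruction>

Step 1 ('push 14'): stack = [14], depth = 1
Step 2 ('push 4'): stack = [14, 4], depth = 2
Step 3 ('push -6'): stack = [14, 4, -6], depth = 3
Step 4 ('pop'): stack = [14, 4], depth = 2
Step 5 ('pop'): stack = [14], depth = 1
Step 6 ('swap'): needs 2 value(s) but depth is 1 — STACK UNDERFLOW

Answer: step 6: swap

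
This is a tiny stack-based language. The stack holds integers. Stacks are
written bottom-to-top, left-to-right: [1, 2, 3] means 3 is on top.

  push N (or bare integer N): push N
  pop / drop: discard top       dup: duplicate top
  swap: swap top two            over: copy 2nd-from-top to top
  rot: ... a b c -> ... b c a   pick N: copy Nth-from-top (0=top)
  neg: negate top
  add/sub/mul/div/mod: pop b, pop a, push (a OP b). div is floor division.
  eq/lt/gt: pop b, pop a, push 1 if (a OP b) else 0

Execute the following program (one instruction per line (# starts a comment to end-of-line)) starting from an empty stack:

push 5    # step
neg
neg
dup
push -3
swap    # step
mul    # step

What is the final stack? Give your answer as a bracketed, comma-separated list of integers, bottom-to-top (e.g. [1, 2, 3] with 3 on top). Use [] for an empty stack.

Answer: [5, -15]

Derivation:
After 'push 5': [5]
After 'neg': [-5]
After 'neg': [5]
After 'dup': [5, 5]
After 'push -3': [5, 5, -3]
After 'swap': [5, -3, 5]
After 'mul': [5, -15]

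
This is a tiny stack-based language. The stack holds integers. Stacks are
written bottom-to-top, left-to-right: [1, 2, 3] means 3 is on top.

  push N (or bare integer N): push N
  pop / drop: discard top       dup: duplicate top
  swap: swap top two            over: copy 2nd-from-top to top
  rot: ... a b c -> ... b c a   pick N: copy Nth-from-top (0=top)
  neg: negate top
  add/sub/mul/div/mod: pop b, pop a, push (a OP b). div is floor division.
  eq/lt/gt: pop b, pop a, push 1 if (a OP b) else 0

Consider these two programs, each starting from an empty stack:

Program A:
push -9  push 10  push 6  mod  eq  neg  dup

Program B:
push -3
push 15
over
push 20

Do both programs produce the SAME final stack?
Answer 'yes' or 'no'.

Program A trace:
  After 'push -9': [-9]
  After 'push 10': [-9, 10]
  After 'push 6': [-9, 10, 6]
  After 'mod': [-9, 4]
  After 'eq': [0]
  After 'neg': [0]
  After 'dup': [0, 0]
Program A final stack: [0, 0]

Program B trace:
  After 'push -3': [-3]
  After 'push 15': [-3, 15]
  After 'over': [-3, 15, -3]
  After 'push 20': [-3, 15, -3, 20]
Program B final stack: [-3, 15, -3, 20]
Same: no

Answer: no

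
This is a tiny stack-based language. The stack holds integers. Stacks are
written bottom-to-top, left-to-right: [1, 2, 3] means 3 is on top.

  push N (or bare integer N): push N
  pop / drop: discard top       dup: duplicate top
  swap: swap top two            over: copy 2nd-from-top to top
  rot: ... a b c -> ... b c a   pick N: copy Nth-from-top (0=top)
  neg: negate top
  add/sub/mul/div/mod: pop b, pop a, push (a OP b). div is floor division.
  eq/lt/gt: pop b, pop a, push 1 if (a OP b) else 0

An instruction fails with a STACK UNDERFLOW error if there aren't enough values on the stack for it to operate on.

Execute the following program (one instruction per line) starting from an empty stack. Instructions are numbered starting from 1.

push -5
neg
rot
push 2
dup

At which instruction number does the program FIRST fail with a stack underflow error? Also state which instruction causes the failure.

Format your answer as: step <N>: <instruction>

Answer: step 3: rot

Derivation:
Step 1 ('push -5'): stack = [-5], depth = 1
Step 2 ('neg'): stack = [5], depth = 1
Step 3 ('rot'): needs 3 value(s) but depth is 1 — STACK UNDERFLOW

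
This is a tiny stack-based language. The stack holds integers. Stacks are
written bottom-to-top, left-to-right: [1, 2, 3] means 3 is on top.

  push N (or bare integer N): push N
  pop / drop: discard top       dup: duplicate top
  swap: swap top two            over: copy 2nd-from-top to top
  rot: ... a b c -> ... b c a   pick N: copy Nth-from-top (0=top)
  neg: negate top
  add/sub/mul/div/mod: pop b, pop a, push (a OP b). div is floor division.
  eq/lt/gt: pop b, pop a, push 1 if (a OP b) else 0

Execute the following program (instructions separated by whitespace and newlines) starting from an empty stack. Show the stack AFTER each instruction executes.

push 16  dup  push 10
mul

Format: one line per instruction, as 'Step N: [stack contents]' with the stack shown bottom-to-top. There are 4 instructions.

Step 1: [16]
Step 2: [16, 16]
Step 3: [16, 16, 10]
Step 4: [16, 160]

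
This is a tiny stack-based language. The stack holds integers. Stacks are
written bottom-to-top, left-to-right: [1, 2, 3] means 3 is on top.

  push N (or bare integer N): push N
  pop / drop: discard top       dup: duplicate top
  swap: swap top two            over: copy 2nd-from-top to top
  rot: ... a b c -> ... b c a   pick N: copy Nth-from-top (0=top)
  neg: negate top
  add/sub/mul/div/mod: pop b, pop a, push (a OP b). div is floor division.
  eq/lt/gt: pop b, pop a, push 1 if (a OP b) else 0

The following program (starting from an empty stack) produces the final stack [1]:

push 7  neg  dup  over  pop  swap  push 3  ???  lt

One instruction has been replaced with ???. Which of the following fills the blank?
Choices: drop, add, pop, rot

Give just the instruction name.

Stack before ???: [-7, -7, 3]
Stack after ???:  [-7, -4]
Checking each choice:
  drop: produces [0]
  add: MATCH
  pop: produces [0]
  rot: produces [-7, 0]


Answer: add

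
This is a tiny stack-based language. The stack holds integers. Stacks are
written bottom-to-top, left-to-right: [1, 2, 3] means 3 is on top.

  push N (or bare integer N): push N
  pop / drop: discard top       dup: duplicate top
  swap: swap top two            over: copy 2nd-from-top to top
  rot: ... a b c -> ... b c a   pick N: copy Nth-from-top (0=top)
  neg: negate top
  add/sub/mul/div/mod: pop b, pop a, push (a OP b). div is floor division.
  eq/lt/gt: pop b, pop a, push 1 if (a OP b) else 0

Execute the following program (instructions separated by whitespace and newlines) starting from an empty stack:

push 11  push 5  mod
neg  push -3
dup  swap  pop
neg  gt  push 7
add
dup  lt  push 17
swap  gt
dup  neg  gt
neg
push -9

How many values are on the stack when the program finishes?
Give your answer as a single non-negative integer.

Answer: 2

Derivation:
After 'push 11': stack = [11] (depth 1)
After 'push 5': stack = [11, 5] (depth 2)
After 'mod': stack = [1] (depth 1)
After 'neg': stack = [-1] (depth 1)
After 'push -3': stack = [-1, -3] (depth 2)
After 'dup': stack = [-1, -3, -3] (depth 3)
After 'swap': stack = [-1, -3, -3] (depth 3)
After 'pop': stack = [-1, -3] (depth 2)
After 'neg': stack = [-1, 3] (depth 2)
After 'gt': stack = [0] (depth 1)
  ...
After 'dup': stack = [7, 7] (depth 2)
After 'lt': stack = [0] (depth 1)
After 'push 17': stack = [0, 17] (depth 2)
After 'swap': stack = [17, 0] (depth 2)
After 'gt': stack = [1] (depth 1)
After 'dup': stack = [1, 1] (depth 2)
After 'neg': stack = [1, -1] (depth 2)
After 'gt': stack = [1] (depth 1)
After 'neg': stack = [-1] (depth 1)
After 'push -9': stack = [-1, -9] (depth 2)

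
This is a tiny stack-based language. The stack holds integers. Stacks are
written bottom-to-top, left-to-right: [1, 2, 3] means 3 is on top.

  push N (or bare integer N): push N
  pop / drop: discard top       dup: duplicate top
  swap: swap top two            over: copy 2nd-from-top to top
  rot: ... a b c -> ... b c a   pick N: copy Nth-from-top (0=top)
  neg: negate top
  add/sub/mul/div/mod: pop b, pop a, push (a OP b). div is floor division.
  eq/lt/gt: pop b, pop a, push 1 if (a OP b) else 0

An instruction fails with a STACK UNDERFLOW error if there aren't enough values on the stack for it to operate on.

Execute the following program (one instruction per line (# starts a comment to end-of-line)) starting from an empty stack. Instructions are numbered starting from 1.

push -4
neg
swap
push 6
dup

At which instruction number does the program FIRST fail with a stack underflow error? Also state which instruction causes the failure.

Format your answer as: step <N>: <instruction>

Answer: step 3: swap

Derivation:
Step 1 ('push -4'): stack = [-4], depth = 1
Step 2 ('neg'): stack = [4], depth = 1
Step 3 ('swap'): needs 2 value(s) but depth is 1 — STACK UNDERFLOW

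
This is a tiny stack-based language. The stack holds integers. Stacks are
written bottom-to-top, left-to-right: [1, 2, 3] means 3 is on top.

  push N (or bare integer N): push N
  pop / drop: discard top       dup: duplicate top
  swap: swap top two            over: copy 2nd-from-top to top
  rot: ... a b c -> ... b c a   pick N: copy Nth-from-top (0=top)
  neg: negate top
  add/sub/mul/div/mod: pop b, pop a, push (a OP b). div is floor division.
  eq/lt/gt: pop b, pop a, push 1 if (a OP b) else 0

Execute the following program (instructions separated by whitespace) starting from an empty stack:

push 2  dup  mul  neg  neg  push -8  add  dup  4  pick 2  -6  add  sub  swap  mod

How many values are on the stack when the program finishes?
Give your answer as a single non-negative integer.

Answer: 2

Derivation:
After 'push 2': stack = [2] (depth 1)
After 'dup': stack = [2, 2] (depth 2)
After 'mul': stack = [4] (depth 1)
After 'neg': stack = [-4] (depth 1)
After 'neg': stack = [4] (depth 1)
After 'push -8': stack = [4, -8] (depth 2)
After 'add': stack = [-4] (depth 1)
After 'dup': stack = [-4, -4] (depth 2)
After 'push 4': stack = [-4, -4, 4] (depth 3)
After 'pick 2': stack = [-4, -4, 4, -4] (depth 4)
After 'push -6': stack = [-4, -4, 4, -4, -6] (depth 5)
After 'add': stack = [-4, -4, 4, -10] (depth 4)
After 'sub': stack = [-4, -4, 14] (depth 3)
After 'swap': stack = [-4, 14, -4] (depth 3)
After 'mod': stack = [-4, -2] (depth 2)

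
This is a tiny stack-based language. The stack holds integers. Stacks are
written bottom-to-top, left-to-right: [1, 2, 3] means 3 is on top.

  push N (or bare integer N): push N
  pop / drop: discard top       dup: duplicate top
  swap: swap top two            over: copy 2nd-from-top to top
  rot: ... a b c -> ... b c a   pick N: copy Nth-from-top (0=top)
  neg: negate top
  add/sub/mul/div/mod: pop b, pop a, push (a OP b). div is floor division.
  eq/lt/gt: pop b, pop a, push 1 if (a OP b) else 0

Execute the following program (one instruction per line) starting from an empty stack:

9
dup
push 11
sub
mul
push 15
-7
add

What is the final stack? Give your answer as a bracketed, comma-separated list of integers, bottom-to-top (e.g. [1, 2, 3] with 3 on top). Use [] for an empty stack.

After 'push 9': [9]
After 'dup': [9, 9]
After 'push 11': [9, 9, 11]
After 'sub': [9, -2]
After 'mul': [-18]
After 'push 15': [-18, 15]
After 'push -7': [-18, 15, -7]
After 'add': [-18, 8]

Answer: [-18, 8]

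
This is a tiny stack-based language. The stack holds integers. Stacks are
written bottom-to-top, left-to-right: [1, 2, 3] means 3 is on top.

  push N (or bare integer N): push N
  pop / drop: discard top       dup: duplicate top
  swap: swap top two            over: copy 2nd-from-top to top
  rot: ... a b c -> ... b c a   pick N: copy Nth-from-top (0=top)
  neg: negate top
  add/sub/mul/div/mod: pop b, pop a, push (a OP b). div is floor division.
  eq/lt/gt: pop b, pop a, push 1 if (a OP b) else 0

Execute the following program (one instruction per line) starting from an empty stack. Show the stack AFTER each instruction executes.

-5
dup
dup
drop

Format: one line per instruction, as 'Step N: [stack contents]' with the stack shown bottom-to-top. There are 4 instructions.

Step 1: [-5]
Step 2: [-5, -5]
Step 3: [-5, -5, -5]
Step 4: [-5, -5]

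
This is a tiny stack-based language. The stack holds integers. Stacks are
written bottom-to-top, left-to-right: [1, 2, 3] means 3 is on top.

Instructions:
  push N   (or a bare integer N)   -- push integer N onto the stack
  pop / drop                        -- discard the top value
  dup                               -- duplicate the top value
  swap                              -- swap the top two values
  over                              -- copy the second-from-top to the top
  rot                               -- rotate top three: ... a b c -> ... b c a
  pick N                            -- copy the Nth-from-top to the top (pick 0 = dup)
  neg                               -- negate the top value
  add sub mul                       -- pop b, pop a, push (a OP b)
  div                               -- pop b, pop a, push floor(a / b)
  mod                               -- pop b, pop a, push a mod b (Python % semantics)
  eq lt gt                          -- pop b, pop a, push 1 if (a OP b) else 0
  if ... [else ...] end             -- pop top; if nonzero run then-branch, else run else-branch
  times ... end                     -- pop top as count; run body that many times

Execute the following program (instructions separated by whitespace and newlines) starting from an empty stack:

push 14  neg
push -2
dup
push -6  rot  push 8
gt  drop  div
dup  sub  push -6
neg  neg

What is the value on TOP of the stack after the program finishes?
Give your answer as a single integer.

Answer: -6

Derivation:
After 'push 14': [14]
After 'neg': [-14]
After 'push -2': [-14, -2]
After 'dup': [-14, -2, -2]
After 'push -6': [-14, -2, -2, -6]
After 'rot': [-14, -2, -6, -2]
After 'push 8': [-14, -2, -6, -2, 8]
After 'gt': [-14, -2, -6, 0]
After 'drop': [-14, -2, -6]
After 'div': [-14, 0]
After 'dup': [-14, 0, 0]
After 'sub': [-14, 0]
After 'push -6': [-14, 0, -6]
After 'neg': [-14, 0, 6]
After 'neg': [-14, 0, -6]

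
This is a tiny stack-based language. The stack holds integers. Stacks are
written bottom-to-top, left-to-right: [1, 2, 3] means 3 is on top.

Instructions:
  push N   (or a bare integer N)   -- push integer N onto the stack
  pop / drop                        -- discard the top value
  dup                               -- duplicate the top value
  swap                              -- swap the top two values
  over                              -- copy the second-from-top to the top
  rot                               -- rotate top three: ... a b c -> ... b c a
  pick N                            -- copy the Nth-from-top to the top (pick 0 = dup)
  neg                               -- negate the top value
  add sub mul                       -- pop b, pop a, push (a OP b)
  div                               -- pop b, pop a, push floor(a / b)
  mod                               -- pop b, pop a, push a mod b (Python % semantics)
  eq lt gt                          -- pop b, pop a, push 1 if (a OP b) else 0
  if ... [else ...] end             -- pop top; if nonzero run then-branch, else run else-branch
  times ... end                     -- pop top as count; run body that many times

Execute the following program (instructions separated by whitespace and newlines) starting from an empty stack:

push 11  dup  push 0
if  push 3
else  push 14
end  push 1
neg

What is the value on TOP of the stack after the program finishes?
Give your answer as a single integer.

After 'push 11': [11]
After 'dup': [11, 11]
After 'push 0': [11, 11, 0]
After 'if': [11, 11]
After 'push 14': [11, 11, 14]
After 'push 1': [11, 11, 14, 1]
After 'neg': [11, 11, 14, -1]

Answer: -1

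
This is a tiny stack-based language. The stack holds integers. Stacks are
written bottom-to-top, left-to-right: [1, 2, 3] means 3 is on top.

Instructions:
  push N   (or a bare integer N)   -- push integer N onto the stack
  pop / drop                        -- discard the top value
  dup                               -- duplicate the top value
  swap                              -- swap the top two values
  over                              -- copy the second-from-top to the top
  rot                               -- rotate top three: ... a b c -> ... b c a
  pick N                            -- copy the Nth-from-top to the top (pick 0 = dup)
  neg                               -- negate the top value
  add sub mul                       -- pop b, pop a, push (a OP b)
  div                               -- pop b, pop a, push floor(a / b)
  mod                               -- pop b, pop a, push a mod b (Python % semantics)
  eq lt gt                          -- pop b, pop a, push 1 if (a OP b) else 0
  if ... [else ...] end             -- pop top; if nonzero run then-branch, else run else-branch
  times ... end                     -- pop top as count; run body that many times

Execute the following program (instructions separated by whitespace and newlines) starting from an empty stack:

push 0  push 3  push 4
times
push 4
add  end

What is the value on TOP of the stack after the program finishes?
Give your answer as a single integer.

Answer: 19

Derivation:
After 'push 0': [0]
After 'push 3': [0, 3]
After 'push 4': [0, 3, 4]
After 'times': [0, 3]
After 'push 4': [0, 3, 4]
After 'add': [0, 7]
After 'push 4': [0, 7, 4]
After 'add': [0, 11]
After 'push 4': [0, 11, 4]
After 'add': [0, 15]
After 'push 4': [0, 15, 4]
After 'add': [0, 19]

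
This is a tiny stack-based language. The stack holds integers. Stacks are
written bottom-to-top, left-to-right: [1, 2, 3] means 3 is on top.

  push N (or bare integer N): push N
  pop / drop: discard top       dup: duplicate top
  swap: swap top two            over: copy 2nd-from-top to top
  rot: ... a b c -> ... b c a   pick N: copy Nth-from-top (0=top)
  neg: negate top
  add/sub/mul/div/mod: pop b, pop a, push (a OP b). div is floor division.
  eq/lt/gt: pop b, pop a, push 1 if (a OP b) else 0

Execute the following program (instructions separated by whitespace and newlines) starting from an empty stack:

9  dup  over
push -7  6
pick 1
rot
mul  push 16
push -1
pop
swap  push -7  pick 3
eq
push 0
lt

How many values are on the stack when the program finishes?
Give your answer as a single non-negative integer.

After 'push 9': stack = [9] (depth 1)
After 'dup': stack = [9, 9] (depth 2)
After 'over': stack = [9, 9, 9] (depth 3)
After 'push -7': stack = [9, 9, 9, -7] (depth 4)
After 'push 6': stack = [9, 9, 9, -7, 6] (depth 5)
After 'pick 1': stack = [9, 9, 9, -7, 6, -7] (depth 6)
After 'rot': stack = [9, 9, 9, 6, -7, -7] (depth 6)
After 'mul': stack = [9, 9, 9, 6, 49] (depth 5)
After 'push 16': stack = [9, 9, 9, 6, 49, 16] (depth 6)
After 'push -1': stack = [9, 9, 9, 6, 49, 16, -1] (depth 7)
After 'pop': stack = [9, 9, 9, 6, 49, 16] (depth 6)
After 'swap': stack = [9, 9, 9, 6, 16, 49] (depth 6)
After 'push -7': stack = [9, 9, 9, 6, 16, 49, -7] (depth 7)
After 'pick 3': stack = [9, 9, 9, 6, 16, 49, -7, 6] (depth 8)
After 'eq': stack = [9, 9, 9, 6, 16, 49, 0] (depth 7)
After 'push 0': stack = [9, 9, 9, 6, 16, 49, 0, 0] (depth 8)
After 'lt': stack = [9, 9, 9, 6, 16, 49, 0] (depth 7)

Answer: 7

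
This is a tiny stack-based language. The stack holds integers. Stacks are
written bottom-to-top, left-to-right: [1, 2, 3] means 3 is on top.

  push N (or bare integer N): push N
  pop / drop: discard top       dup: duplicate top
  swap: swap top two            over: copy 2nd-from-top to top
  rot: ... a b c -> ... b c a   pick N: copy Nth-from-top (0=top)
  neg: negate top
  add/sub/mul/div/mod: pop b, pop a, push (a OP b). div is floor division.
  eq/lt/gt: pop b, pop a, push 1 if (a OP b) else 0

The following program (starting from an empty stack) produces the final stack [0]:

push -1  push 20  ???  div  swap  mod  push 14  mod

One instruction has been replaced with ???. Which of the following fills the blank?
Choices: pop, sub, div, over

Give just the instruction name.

Stack before ???: [-1, 20]
Stack after ???:  [-1, 20, -1]
Checking each choice:
  pop: stack underflow (need 2, have 1)
  sub: stack underflow (need 2, have 1)
  div: stack underflow (need 2, have 1)
  over: MATCH


Answer: over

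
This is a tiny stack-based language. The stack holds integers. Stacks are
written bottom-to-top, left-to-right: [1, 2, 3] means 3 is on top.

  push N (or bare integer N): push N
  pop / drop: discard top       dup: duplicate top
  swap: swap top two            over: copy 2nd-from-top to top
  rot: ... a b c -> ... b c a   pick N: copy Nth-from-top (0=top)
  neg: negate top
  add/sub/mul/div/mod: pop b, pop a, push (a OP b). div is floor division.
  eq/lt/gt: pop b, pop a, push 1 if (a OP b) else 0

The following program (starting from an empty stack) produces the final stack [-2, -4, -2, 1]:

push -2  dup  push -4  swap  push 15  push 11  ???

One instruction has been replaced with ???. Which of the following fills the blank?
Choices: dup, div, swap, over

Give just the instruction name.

Answer: div

Derivation:
Stack before ???: [-2, -4, -2, 15, 11]
Stack after ???:  [-2, -4, -2, 1]
Checking each choice:
  dup: produces [-2, -4, -2, 15, 11, 11]
  div: MATCH
  swap: produces [-2, -4, -2, 11, 15]
  over: produces [-2, -4, -2, 15, 11, 15]


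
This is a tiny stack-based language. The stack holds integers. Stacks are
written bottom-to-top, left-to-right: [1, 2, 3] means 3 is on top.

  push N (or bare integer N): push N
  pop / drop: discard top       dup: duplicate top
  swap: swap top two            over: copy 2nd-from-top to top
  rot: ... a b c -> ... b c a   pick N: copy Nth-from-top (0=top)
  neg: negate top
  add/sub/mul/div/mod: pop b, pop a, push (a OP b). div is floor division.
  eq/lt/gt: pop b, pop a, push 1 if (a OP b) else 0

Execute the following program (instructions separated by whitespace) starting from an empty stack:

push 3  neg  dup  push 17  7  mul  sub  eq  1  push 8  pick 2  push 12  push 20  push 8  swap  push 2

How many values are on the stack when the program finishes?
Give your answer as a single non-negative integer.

After 'push 3': stack = [3] (depth 1)
After 'neg': stack = [-3] (depth 1)
After 'dup': stack = [-3, -3] (depth 2)
After 'push 17': stack = [-3, -3, 17] (depth 3)
After 'push 7': stack = [-3, -3, 17, 7] (depth 4)
After 'mul': stack = [-3, -3, 119] (depth 3)
After 'sub': stack = [-3, -122] (depth 2)
After 'eq': stack = [0] (depth 1)
After 'push 1': stack = [0, 1] (depth 2)
After 'push 8': stack = [0, 1, 8] (depth 3)
After 'pick 2': stack = [0, 1, 8, 0] (depth 4)
After 'push 12': stack = [0, 1, 8, 0, 12] (depth 5)
After 'push 20': stack = [0, 1, 8, 0, 12, 20] (depth 6)
After 'push 8': stack = [0, 1, 8, 0, 12, 20, 8] (depth 7)
After 'swap': stack = [0, 1, 8, 0, 12, 8, 20] (depth 7)
After 'push 2': stack = [0, 1, 8, 0, 12, 8, 20, 2] (depth 8)

Answer: 8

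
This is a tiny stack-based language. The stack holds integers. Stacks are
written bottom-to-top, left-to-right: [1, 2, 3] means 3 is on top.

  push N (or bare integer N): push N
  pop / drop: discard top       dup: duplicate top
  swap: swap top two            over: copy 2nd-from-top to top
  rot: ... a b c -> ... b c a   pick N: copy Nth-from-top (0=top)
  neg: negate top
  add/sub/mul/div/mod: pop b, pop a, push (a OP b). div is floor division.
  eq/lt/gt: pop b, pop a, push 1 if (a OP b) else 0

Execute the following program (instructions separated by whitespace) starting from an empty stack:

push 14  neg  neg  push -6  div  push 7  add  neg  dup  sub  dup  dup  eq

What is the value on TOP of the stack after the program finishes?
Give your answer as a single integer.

Answer: 1

Derivation:
After 'push 14': [14]
After 'neg': [-14]
After 'neg': [14]
After 'push -6': [14, -6]
After 'div': [-3]
After 'push 7': [-3, 7]
After 'add': [4]
After 'neg': [-4]
After 'dup': [-4, -4]
After 'sub': [0]
After 'dup': [0, 0]
After 'dup': [0, 0, 0]
After 'eq': [0, 1]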